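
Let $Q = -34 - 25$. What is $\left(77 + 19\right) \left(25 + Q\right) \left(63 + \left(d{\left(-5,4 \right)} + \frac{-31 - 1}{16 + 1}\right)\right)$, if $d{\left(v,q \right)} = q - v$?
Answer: $-228864$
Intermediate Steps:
$Q = -59$
$\left(77 + 19\right) \left(25 + Q\right) \left(63 + \left(d{\left(-5,4 \right)} + \frac{-31 - 1}{16 + 1}\right)\right) = \left(77 + 19\right) \left(25 - 59\right) \left(63 + \left(\left(4 - -5\right) + \frac{-31 - 1}{16 + 1}\right)\right) = 96 \left(-34\right) \left(63 + \left(\left(4 + 5\right) - \frac{32}{17}\right)\right) = - 3264 \left(63 + \left(9 - \frac{32}{17}\right)\right) = - 3264 \left(63 + \frac{121}{17}\right) = \left(-3264\right) \frac{1192}{17} = -228864$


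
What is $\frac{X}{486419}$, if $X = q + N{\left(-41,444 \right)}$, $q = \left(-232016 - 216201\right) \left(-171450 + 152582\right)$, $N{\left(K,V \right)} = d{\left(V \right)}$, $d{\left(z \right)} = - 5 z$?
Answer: $\frac{8456956136}{486419} \approx 17386.0$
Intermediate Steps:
$N{\left(K,V \right)} = - 5 V$
$q = 8456958356$ ($q = \left(-448217\right) \left(-18868\right) = 8456958356$)
$X = 8456956136$ ($X = 8456958356 - 2220 = 8456956136$)
$\frac{X}{486419} = \frac{8456956136}{486419}$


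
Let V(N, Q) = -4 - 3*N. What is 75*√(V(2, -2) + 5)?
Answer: 75*I*√5 ≈ 167.71*I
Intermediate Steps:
75*√(V(2, -2) + 5) = 75*√((-4 - 3*2) + 5) = 75*√((-4 - 6) + 5) = 75*√(-10 + 5) = 75*√(-5) = 75*(I*√5) = 75*I*√5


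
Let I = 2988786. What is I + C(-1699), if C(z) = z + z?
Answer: 2985388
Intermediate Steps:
C(z) = 2*z
I + C(-1699) = 2988786 + 2*(-1699) = 2988786 - 3398 = 2985388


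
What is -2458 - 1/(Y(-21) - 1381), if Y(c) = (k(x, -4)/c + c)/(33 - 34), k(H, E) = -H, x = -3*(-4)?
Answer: -23409985/9524 ≈ -2458.0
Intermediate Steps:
x = 12
Y(c) = -c + 12/c (Y(c) = ((-1*12)/c + c)/(33 - 34) = (-12/c + c)/(-1) = (c - 12/c)*(-1) = -c + 12/c)
-2458 - 1/(Y(-21) - 1381) = -2458 - 1/((-1*(-21) + 12/(-21)) - 1381) = -2458 - 1/((21 + 12*(-1/21)) - 1381) = -2458 - 1/((21 - 4/7) - 1381) = -2458 - 1/(143/7 - 1381) = -2458 - 1/(-9524/7) = -2458 - 1*(-7/9524) = -2458 + 7/9524 = -23409985/9524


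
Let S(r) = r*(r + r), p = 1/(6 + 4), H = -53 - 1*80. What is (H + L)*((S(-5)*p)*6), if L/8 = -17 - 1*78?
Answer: -26790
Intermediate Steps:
H = -133 (H = -53 - 80 = -133)
p = 1/10 ≈ 0.10000
S(r) = 2*r**2 (S(r) = r*(2*r) = 2*r**2)
L = -760 (L = 8*(-17 - 1*78) = 8*(-17 - 78) = 8*(-95) = -760)
(H + L)*((S(-5)*p)*6) = (-133 - 760)*(((2*(-5)**2)*(1/10))*6) = -893*(2*25)*(1/10)*6 = -893*50*(1/10)*6 = -4465*6 = -893*30 = -26790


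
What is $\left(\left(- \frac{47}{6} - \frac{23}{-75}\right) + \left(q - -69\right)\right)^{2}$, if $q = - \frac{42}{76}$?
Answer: $\frac{7536323344}{2030625} \approx 3711.3$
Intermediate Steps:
$q = - \frac{21}{38}$ ($q = \left(-42\right) \frac{1}{76} = - \frac{21}{38} \approx -0.55263$)
$\left(\left(- \frac{47}{6} - \frac{23}{-75}\right) + \left(q - -69\right)\right)^{2} = \left(\left(- \frac{47}{6} - \frac{23}{-75}\right) - - \frac{2601}{38}\right)^{2} = \left(\left(\left(-47\right) \frac{1}{6} - - \frac{23}{75}\right) + \left(- \frac{21}{38} + 69\right)\right)^{2} = \left(\left(- \frac{47}{6} + \frac{23}{75}\right) + \frac{2601}{38}\right)^{2} = \left(- \frac{1129}{150} + \frac{2601}{38}\right)^{2} = \left(\frac{86812}{1425}\right)^{2} = \frac{7536323344}{2030625}$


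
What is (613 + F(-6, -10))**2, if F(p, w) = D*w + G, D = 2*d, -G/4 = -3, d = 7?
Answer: 235225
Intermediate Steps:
G = 12 (G = -4*(-3) = 12)
D = 14 (D = 2*7 = 14)
F(p, w) = 12 + 14*w (F(p, w) = 14*w + 12 = 12 + 14*w)
(613 + F(-6, -10))**2 = (613 + (12 + 14*(-10)))**2 = (613 + (12 - 140))**2 = (613 - 128)**2 = 485**2 = 235225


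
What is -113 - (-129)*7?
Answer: 790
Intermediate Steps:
-113 - (-129)*7 = -113 - 43*(-21) = -113 + 903 = 790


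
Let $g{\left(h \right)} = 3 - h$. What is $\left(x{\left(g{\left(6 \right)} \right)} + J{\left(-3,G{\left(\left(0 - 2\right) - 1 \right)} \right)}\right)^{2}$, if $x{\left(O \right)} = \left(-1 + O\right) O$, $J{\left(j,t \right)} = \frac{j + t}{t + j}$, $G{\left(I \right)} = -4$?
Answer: $169$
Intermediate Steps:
$J{\left(j,t \right)} = 1$ ($J{\left(j,t \right)} = \frac{j + t}{j + t} = 1$)
$x{\left(O \right)} = O \left(-1 + O\right)$
$\left(x{\left(g{\left(6 \right)} \right)} + J{\left(-3,G{\left(\left(0 - 2\right) - 1 \right)} \right)}\right)^{2} = \left(\left(3 - 6\right) \left(-1 + \left(3 - 6\right)\right) + 1\right)^{2} = \left(- 3 \left(-1 - 3\right) + 1\right)^{2} = \left(\left(-3\right) \left(-4\right) + 1\right)^{2} = \left(12 + 1\right)^{2} = 13^{2} = 169$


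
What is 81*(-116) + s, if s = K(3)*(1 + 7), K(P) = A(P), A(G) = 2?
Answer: -9380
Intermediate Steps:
K(P) = 2
s = 16 (s = 2*(1 + 7) = 2*8 = 16)
81*(-116) + s = 81*(-116) + 16 = -9396 + 16 = -9380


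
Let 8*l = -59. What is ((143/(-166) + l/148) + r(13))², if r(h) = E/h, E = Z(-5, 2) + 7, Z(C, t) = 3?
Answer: 32930997961/1632098231296 ≈ 0.020177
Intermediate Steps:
l = -59/8 (l = (⅛)*(-59) = -59/8 ≈ -7.3750)
E = 10 (E = 3 + 7 = 10)
r(h) = 10/h
((143/(-166) + l/148) + r(13))² = ((143/(-166) - 59/8/148) + 10/13)² = ((143*(-1/166) - 59/8*1/148) + 10*(1/13))² = ((-143/166 - 59/1184) + 10/13)² = (-89553/98272 + 10/13)² = (-181469/1277536)² = 32930997961/1632098231296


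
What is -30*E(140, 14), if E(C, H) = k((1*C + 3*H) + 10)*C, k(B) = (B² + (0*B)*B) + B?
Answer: -155635200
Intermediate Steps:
k(B) = B + B² (k(B) = (B² + 0*B) + B = (B² + 0) + B = B² + B = B + B²)
E(C, H) = C*(10 + C + 3*H)*(11 + C + 3*H) (E(C, H) = (((1*C + 3*H) + 10)*(1 + ((1*C + 3*H) + 10)))*C = (((C + 3*H) + 10)*(1 + ((C + 3*H) + 10)))*C = ((10 + C + 3*H)*(1 + (10 + C + 3*H)))*C = ((10 + C + 3*H)*(11 + C + 3*H))*C = C*(10 + C + 3*H)*(11 + C + 3*H))
-30*E(140, 14) = -4200*(10 + 140 + 3*14)*(11 + 140 + 3*14) = -4200*(10 + 140 + 42)*(11 + 140 + 42) = -4200*192*193 = -30*5187840 = -155635200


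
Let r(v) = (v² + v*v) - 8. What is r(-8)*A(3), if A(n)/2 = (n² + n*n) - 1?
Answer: 4080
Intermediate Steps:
r(v) = -8 + 2*v² (r(v) = (v² + v²) - 8 = 2*v² - 8 = -8 + 2*v²)
A(n) = -2 + 4*n² (A(n) = 2*((n² + n*n) - 1) = 2*((n² + n²) - 1) = 2*(2*n² - 1) = 2*(-1 + 2*n²) = -2 + 4*n²)
r(-8)*A(3) = (-8 + 2*(-8)²)*(-2 + 4*3²) = (-8 + 2*64)*(-2 + 4*9) = (-8 + 128)*(-2 + 36) = 120*34 = 4080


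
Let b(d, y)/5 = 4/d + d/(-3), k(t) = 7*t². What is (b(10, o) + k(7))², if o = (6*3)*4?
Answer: 970225/9 ≈ 1.0780e+5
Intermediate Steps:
o = 72 (o = 18*4 = 72)
b(d, y) = 20/d - 5*d/3 (b(d, y) = 5*(4/d + d/(-3)) = 5*(4/d + d*(-⅓)) = 5*(4/d - d/3) = 20/d - 5*d/3)
(b(10, o) + k(7))² = ((20/10 - 5/3*10) + 7*7²)² = ((20*(⅒) - 50/3) + 7*49)² = ((2 - 50/3) + 343)² = (-44/3 + 343)² = (985/3)² = 970225/9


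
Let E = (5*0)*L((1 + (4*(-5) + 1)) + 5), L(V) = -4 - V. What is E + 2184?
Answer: 2184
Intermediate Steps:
E = 0 (E = (5*0)*(-4 - ((1 + (4*(-5) + 1)) + 5)) = 0*(-4 - ((1 + (-20 + 1)) + 5)) = 0*(-4 - ((1 - 19) + 5)) = 0*(-4 - (-18 + 5)) = 0*(-4 - 1*(-13)) = 0*(-4 + 13) = 0*9 = 0)
E + 2184 = 0 + 2184 = 2184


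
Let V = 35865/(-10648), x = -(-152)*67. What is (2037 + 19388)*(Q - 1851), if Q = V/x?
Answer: -4300448588313225/108439232 ≈ -3.9658e+7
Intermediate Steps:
x = 10184 (x = -1*(-10184) = 10184)
V = -35865/10648 (V = 35865*(-1/10648) = -35865/10648 ≈ -3.3682)
Q = -35865/108439232 (Q = -35865/10648/10184 = -35865/10648*1/10184 = -35865/108439232 ≈ -0.00033074)
(2037 + 19388)*(Q - 1851) = (2037 + 19388)*(-35865/108439232 - 1851) = 21425*(-200721054297/108439232) = -4300448588313225/108439232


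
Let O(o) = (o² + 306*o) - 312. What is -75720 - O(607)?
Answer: -629599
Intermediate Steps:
O(o) = -312 + o² + 306*o
-75720 - O(607) = -75720 - (-312 + 607² + 306*607) = -75720 - (-312 + 368449 + 185742) = -75720 - 1*553879 = -75720 - 553879 = -629599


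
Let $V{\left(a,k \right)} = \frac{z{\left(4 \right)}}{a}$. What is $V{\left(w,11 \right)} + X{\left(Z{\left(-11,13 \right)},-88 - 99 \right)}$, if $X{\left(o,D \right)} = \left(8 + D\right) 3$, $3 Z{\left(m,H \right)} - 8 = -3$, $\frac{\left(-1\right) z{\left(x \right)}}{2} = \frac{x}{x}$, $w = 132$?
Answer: $- \frac{35443}{66} \approx -537.02$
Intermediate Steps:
$z{\left(x \right)} = -2$ ($z{\left(x \right)} = - 2 \frac{x}{x} = \left(-2\right) 1 = -2$)
$Z{\left(m,H \right)} = \frac{5}{3}$ ($Z{\left(m,H \right)} = \frac{8}{3} + \frac{1}{3} \left(-3\right) = \frac{8}{3} - 1 = \frac{5}{3}$)
$V{\left(a,k \right)} = - \frac{2}{a}$
$X{\left(o,D \right)} = 24 + 3 D$
$V{\left(w,11 \right)} + X{\left(Z{\left(-11,13 \right)},-88 - 99 \right)} = - \frac{2}{132} + \left(24 + 3 \left(-88 - 99\right)\right) = \left(-2\right) \frac{1}{132} + \left(24 + 3 \left(-88 - 99\right)\right) = - \frac{1}{66} + \left(24 + 3 \left(-187\right)\right) = - \frac{1}{66} + \left(24 - 561\right) = - \frac{1}{66} - 537 = - \frac{35443}{66}$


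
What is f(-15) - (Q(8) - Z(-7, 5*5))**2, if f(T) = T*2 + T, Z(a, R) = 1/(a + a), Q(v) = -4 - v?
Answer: -36709/196 ≈ -187.29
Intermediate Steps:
Z(a, R) = 1/(2*a)
f(T) = 3*T (f(T) = 2*T + T = 3*T)
f(-15) - (Q(8) - Z(-7, 5*5))**2 = 3*(-15) - ((-4 - 1*8) - 1/(2*(-7)))**2 = -45 - ((-4 - 8) - (-1)/(2*7))**2 = -45 - (-12 - 1*(-1/14))**2 = -45 - (-12 + 1/14)**2 = -45 - (-167/14)**2 = -45 - 1*27889/196 = -45 - 27889/196 = -36709/196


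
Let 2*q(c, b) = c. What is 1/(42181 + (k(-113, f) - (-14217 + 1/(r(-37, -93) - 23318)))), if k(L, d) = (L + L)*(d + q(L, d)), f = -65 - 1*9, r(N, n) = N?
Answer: 23355/2005984306 ≈ 1.1643e-5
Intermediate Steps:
q(c, b) = c/2
f = -74 (f = -65 - 9 = -74)
k(L, d) = 2*L*(d + L/2) (k(L, d) = (L + L)*(d + L/2) = (2*L)*(d + L/2) = 2*L*(d + L/2))
1/(42181 + (k(-113, f) - (-14217 + 1/(r(-37, -93) - 23318)))) = 1/(42181 + (-113*(-113 + 2*(-74)) - (-14217 + 1/(-37 - 23318)))) = 1/(42181 + (-113*(-113 - 148) - (-14217 + 1/(-23355)))) = 1/(42181 + (-113*(-261) - (-14217 - 1/23355))) = 1/(42181 + (29493 - 1*(-332038036/23355))) = 1/(42181 + (29493 + 332038036/23355)) = 1/(42181 + 1020847051/23355) = 1/(2005984306/23355) = 23355/2005984306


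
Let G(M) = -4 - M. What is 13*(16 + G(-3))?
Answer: 195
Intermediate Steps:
13*(16 + G(-3)) = 13*(16 + (-4 - 1*(-3))) = 13*(16 + (-4 + 3)) = 13*(16 - 1) = 13*15 = 195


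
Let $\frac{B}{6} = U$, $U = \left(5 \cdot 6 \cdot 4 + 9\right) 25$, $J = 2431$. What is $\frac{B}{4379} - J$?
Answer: $- \frac{10625999}{4379} \approx -2426.6$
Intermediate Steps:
$U = 3225$ ($U = \left(30 \cdot 4 + 9\right) 25 = \left(120 + 9\right) 25 = 129 \cdot 25 = 3225$)
$B = 19350$ ($B = 6 \cdot 3225 = 19350$)
$\frac{B}{4379} - J = \frac{19350}{4379} - 2431 = - \frac{10625999}{4379}$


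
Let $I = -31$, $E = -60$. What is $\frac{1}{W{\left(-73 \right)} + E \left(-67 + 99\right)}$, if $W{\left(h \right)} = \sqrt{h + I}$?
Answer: $- \frac{240}{460813} - \frac{i \sqrt{26}}{1843252} \approx -0.00052082 - 2.7663 \cdot 10^{-6} i$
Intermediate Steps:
$W{\left(h \right)} = \sqrt{-31 + h}$ ($W{\left(h \right)} = \sqrt{h - 31} = \sqrt{-31 + h}$)
$\frac{1}{W{\left(-73 \right)} + E \left(-67 + 99\right)} = \frac{1}{\sqrt{-31 - 73} - 60 \left(-67 + 99\right)} = \frac{1}{\sqrt{-104} - 1920} = \frac{1}{2 i \sqrt{26} - 1920} = \frac{1}{-1920 + 2 i \sqrt{26}}$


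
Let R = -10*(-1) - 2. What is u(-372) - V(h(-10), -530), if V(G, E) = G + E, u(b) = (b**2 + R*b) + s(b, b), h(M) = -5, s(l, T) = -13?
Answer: 135930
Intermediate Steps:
R = 8 (R = 10 - 2 = 8)
u(b) = -13 + b**2 + 8*b (u(b) = (b**2 + 8*b) - 13 = -13 + b**2 + 8*b)
V(G, E) = E + G
u(-372) - V(h(-10), -530) = (-13 + (-372)**2 + 8*(-372)) - (-530 - 5) = (-13 + 138384 - 2976) - 1*(-535) = 135395 + 535 = 135930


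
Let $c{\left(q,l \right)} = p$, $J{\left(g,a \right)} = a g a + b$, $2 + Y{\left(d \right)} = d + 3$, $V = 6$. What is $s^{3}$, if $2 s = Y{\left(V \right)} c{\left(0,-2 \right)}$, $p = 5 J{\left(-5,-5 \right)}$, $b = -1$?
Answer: $-10720765125$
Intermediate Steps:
$Y{\left(d \right)} = 1 + d$ ($Y{\left(d \right)} = -2 + \left(d + 3\right) = -2 + \left(3 + d\right) = 1 + d$)
$J{\left(g,a \right)} = -1 + g a^{2}$ ($J{\left(g,a \right)} = a g a - 1 = g a^{2} - 1 = -1 + g a^{2}$)
$p = -630$ ($p = 5 \left(-1 - 5 \left(-5\right)^{2}\right) = 5 \left(-1 - 125\right) = 5 \left(-126\right) = -630$)
$c{\left(q,l \right)} = -630$
$s = -2205$ ($s = \frac{\left(1 + 6\right) \left(-630\right)}{2} = \frac{7 \left(-630\right)}{2} = \frac{1}{2} \left(-4410\right) = -2205$)
$s^{3} = \left(-2205\right)^{3} = -10720765125$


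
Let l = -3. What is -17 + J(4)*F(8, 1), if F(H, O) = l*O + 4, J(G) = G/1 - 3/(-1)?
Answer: -10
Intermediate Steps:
J(G) = 3 + G (J(G) = G*1 - 3*(-1) = G + 3 = 3 + G)
F(H, O) = 4 - 3*O (F(H, O) = -3*O + 4 = 4 - 3*O)
-17 + J(4)*F(8, 1) = -17 + (3 + 4)*(4 - 3*1) = -17 + 7*(4 - 3) = -17 + 7*1 = -17 + 7 = -10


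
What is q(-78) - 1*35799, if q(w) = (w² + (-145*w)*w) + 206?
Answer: -911689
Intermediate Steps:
q(w) = 206 - 144*w² (q(w) = (w² - 145*w²) + 206 = -144*w² + 206 = 206 - 144*w²)
q(-78) - 1*35799 = (206 - 144*(-78)²) - 1*35799 = (206 - 144*6084) - 35799 = (206 - 876096) - 35799 = -875890 - 35799 = -911689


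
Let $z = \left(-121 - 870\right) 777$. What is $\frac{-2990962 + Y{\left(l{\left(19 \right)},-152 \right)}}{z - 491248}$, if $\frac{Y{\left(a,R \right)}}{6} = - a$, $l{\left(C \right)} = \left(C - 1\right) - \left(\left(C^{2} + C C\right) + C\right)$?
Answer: $\frac{2986624}{1261255} \approx 2.368$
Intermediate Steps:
$l{\left(C \right)} = -1 - 2 C^{2}$ ($l{\left(C \right)} = \left(-1 + C\right) - \left(\left(C^{2} + C^{2}\right) + C\right) = \left(-1 + C\right) - \left(2 C^{2} + C\right) = \left(-1 + C\right) - \left(C + 2 C^{2}\right) = -1 - 2 C^{2}$)
$Y{\left(a,R \right)} = - 6 a$ ($Y{\left(a,R \right)} = 6 \left(- a\right) = - 6 a$)
$z = -770007$ ($z = \left(-991\right) 777 = -770007$)
$\frac{-2990962 + Y{\left(l{\left(19 \right)},-152 \right)}}{z - 491248} = \frac{-2990962 - 6 \left(-1 - 2 \cdot 19^{2}\right)}{-770007 - 491248} = \frac{-2990962 - 6 \left(-1 - 722\right)}{-1261255} = \left(-2990962 - 6 \left(-1 - 722\right)\right) \left(- \frac{1}{1261255}\right) = \left(-2990962 - -4338\right) \left(- \frac{1}{1261255}\right) = \left(-2990962 + 4338\right) \left(- \frac{1}{1261255}\right) = \left(-2986624\right) \left(- \frac{1}{1261255}\right) = \frac{2986624}{1261255}$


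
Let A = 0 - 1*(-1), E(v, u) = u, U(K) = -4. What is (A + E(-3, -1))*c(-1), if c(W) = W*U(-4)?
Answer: 0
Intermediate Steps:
c(W) = -4*W (c(W) = W*(-4) = -4*W)
A = 1 (A = 0 + 1 = 1)
(A + E(-3, -1))*c(-1) = (1 - 1)*(-4*(-1)) = 0*4 = 0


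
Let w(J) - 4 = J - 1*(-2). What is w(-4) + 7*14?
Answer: 100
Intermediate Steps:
w(J) = 6 + J (w(J) = 4 + (J - 1*(-2)) = 4 + (J + 2) = 4 + (2 + J) = 6 + J)
w(-4) + 7*14 = (6 - 4) + 7*14 = 2 + 98 = 100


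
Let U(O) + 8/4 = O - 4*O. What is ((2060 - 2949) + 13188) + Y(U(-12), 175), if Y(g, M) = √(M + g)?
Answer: 12299 + √209 ≈ 12313.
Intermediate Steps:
U(O) = -2 - 3*O (U(O) = -2 + (O - 4*O) = -2 - 3*O)
((2060 - 2949) + 13188) + Y(U(-12), 175) = ((2060 - 2949) + 13188) + √(175 + (-2 - 3*(-12))) = (-889 + 13188) + √(175 + (-2 + 36)) = 12299 + √(175 + 34) = 12299 + √209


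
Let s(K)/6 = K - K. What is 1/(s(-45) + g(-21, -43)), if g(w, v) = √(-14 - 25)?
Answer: -I*√39/39 ≈ -0.16013*I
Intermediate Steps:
g(w, v) = I*√39 (g(w, v) = √(-39) = I*√39)
s(K) = 0 (s(K) = 6*(K - K) = 6*0 = 0)
1/(s(-45) + g(-21, -43)) = 1/(0 + I*√39) = 1/(I*√39) = -I*√39/39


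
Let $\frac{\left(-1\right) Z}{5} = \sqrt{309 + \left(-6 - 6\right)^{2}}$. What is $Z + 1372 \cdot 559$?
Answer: $766948 - 5 \sqrt{453} \approx 7.6684 \cdot 10^{5}$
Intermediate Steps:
$Z = - 5 \sqrt{453}$ ($Z = - 5 \sqrt{309 + \left(-6 - 6\right)^{2}} = - 5 \sqrt{309 + \left(-12\right)^{2}} = - 5 \sqrt{309 + 144} = - 5 \sqrt{453} \approx -106.42$)
$Z + 1372 \cdot 559 = - 5 \sqrt{453} + 1372 \cdot 559 = - 5 \sqrt{453} + 766948 = 766948 - 5 \sqrt{453}$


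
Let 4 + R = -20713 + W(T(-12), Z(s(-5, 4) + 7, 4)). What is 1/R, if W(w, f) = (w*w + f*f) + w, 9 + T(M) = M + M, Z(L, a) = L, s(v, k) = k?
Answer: -1/19540 ≈ -5.1177e-5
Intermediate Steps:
T(M) = -9 + 2*M (T(M) = -9 + (M + M) = -9 + 2*M)
W(w, f) = w + f² + w² (W(w, f) = (w² + f²) + w = (f² + w²) + w = w + f² + w²)
R = -19540 (R = -4 + (-20713 + ((-9 + 2*(-12)) + (4 + 7)² + (-9 + 2*(-12))²)) = -4 + (-20713 + ((-9 - 24) + 11² + (-9 - 24)²)) = -4 + (-20713 + (-33 + 121 + (-33)²)) = -4 + (-20713 + (-33 + 121 + 1089)) = -4 + (-20713 + 1177) = -4 - 19536 = -19540)
1/R = 1/(-19540) = -1/19540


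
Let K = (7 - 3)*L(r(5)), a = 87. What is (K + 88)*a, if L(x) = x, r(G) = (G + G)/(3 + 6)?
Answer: 24128/3 ≈ 8042.7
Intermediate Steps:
r(G) = 2*G/9 (r(G) = (2*G)/9 = (2*G)*(⅑) = 2*G/9)
K = 40/9 (K = (7 - 3)*((2/9)*5) = 4*(10/9) = 40/9 ≈ 4.4444)
(K + 88)*a = (40/9 + 88)*87 = (832/9)*87 = 24128/3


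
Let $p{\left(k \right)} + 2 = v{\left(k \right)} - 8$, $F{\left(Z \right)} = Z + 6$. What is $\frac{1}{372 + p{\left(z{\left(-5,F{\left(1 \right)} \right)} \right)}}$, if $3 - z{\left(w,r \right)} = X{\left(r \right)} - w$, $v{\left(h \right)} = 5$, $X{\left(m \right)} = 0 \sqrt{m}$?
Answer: $\frac{1}{367} \approx 0.0027248$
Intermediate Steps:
$F{\left(Z \right)} = 6 + Z$
$X{\left(m \right)} = 0$
$z{\left(w,r \right)} = 3 + w$ ($z{\left(w,r \right)} = 3 - \left(0 - w\right) = 3 - - w = 3 + w$)
$p{\left(k \right)} = -5$ ($p{\left(k \right)} = -2 + \left(5 - 8\right) = -2 - 3 = -5$)
$\frac{1}{372 + p{\left(z{\left(-5,F{\left(1 \right)} \right)} \right)}} = \frac{1}{372 - 5} = \frac{1}{367}$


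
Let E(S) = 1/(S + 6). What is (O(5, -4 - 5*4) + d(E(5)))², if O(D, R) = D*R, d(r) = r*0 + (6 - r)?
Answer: 1575025/121 ≈ 13017.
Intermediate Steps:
E(S) = 1/(6 + S)
d(r) = 6 - r (d(r) = 0 + (6 - r) = 6 - r)
(O(5, -4 - 5*4) + d(E(5)))² = (5*(-4 - 5*4) + (6 - 1/(6 + 5)))² = (5*(-4 - 20) + (6 - 1/11))² = (5*(-24) + (6 - 1*1/11))² = (-120 + (6 - 1/11))² = (-120 + 65/11)² = (-1255/11)² = 1575025/121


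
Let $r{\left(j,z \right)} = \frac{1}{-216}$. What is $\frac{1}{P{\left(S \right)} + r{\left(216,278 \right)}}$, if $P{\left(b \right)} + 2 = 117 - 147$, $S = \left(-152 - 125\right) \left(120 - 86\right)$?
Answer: $- \frac{216}{6913} \approx -0.031245$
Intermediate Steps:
$r{\left(j,z \right)} = - \frac{1}{216}$
$S = -9418$ ($S = \left(-277\right) 34 = -9418$)
$P{\left(b \right)} = -32$ ($P{\left(b \right)} = -2 + \left(117 - 147\right) = -2 - 30 = -32$)
$\frac{1}{P{\left(S \right)} + r{\left(216,278 \right)}} = \frac{1}{-32 - \frac{1}{216}} = \frac{1}{- \frac{6913}{216}} = - \frac{216}{6913}$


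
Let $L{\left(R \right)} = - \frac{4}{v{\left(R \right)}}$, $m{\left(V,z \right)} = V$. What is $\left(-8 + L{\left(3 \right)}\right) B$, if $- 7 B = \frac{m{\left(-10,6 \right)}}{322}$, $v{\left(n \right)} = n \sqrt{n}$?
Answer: $- \frac{40}{1127} - \frac{20 \sqrt{3}}{10143} \approx -0.038908$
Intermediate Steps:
$v{\left(n \right)} = n^{\frac{3}{2}}$
$L{\left(R \right)} = - \frac{4}{R^{\frac{3}{2}}}$
$B = \frac{5}{1127}$ ($B = - \frac{\left(-10\right) \frac{1}{322}}{7} = \left(- \frac{1}{7}\right) \left(- \frac{5}{161}\right) = \frac{5}{1127} \approx 0.0044366$)
$\left(-8 + L{\left(3 \right)}\right) B = \left(-8 - \frac{4}{3 \sqrt{3}}\right) \frac{5}{1127} = \left(-8 - 4 \frac{\sqrt{3}}{9}\right) \frac{5}{1127} = \left(-8 - \frac{4 \sqrt{3}}{9}\right) \frac{5}{1127} = - \frac{40}{1127} - \frac{20 \sqrt{3}}{10143}$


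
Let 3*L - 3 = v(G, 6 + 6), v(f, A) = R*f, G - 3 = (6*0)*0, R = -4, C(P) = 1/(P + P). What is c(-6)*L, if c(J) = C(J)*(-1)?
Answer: -¼ ≈ -0.25000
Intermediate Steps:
C(P) = 1/(2*P)
c(J) = -1/(2*J) (c(J) = (1/(2*J))*(-1) = -1/(2*J))
G = 3 (G = 3 + (6*0)*0 = 3 + 0*0 = 3 + 0 = 3)
v(f, A) = -4*f
L = -3 (L = 1 + (-4*3)/3 = 1 + (⅓)*(-12) = 1 - 4 = -3)
c(-6)*L = -½/(-6)*(-3) = -½*(-⅙)*(-3) = (1/12)*(-3) = -¼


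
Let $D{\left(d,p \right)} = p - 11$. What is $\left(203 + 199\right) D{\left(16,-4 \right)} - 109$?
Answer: $-6139$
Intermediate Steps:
$D{\left(d,p \right)} = -11 + p$
$\left(203 + 199\right) D{\left(16,-4 \right)} - 109 = \left(203 + 199\right) \left(-11 - 4\right) - 109 = 402 \left(-15\right) - 109 = -6030 - 109 = -6139$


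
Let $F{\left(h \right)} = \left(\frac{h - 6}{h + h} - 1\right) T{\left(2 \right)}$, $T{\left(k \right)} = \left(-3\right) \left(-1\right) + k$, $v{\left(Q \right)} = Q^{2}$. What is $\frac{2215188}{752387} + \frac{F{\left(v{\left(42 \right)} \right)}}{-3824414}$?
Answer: $\frac{4981417157672041}{1691934353216184} \approx 2.9442$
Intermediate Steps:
$T{\left(k \right)} = 3 + k$
$F{\left(h \right)} = -5 + \frac{5 \left(-6 + h\right)}{2 h}$ ($F{\left(h \right)} = \left(\frac{h - 6}{h + h} - 1\right) \left(3 + 2\right) = \left(\frac{-6 + h}{2 h} - 1\right) 5 = \left(-1 + \frac{-6 + h}{2 h}\right) 5 = -5 + \frac{5 \left(-6 + h\right)}{2 h}$)
$\frac{2215188}{752387} + \frac{F{\left(v{\left(42 \right)} \right)}}{-3824414} = \frac{2215188}{752387} + \frac{- \frac{5}{2} - \frac{15}{42^{2}}}{-3824414} = 2215188 \cdot \frac{1}{752387} + \left(- \frac{5}{2} - \frac{15}{1764}\right) \left(- \frac{1}{3824414}\right) = \frac{2215188}{752387} + \left(- \frac{5}{2} - \frac{5}{588}\right) \left(- \frac{1}{3824414}\right) = \frac{2215188}{752387} - - \frac{1475}{2248755432} = \frac{2215188}{752387} + \frac{1475}{2248755432} = \frac{4981417157672041}{1691934353216184}$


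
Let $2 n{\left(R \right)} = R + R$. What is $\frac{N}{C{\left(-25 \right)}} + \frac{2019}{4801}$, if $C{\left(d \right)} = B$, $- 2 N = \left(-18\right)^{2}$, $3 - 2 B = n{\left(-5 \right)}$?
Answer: $- \frac{384843}{9602} \approx -40.079$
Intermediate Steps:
$n{\left(R \right)} = R$ ($n{\left(R \right)} = \frac{R + R}{2} = \frac{2 R}{2} = R$)
$B = 4$ ($B = \frac{3}{2} - - \frac{5}{2} = \frac{3}{2} + \frac{5}{2} = 4$)
$N = -162$ ($N = - \frac{\left(-18\right)^{2}}{2} = \left(- \frac{1}{2}\right) 324 = -162$)
$C{\left(d \right)} = 4$
$\frac{N}{C{\left(-25 \right)}} + \frac{2019}{4801} = - \frac{162}{4} + \frac{2019}{4801} = \left(-162\right) \frac{1}{4} + 2019 \cdot \frac{1}{4801} = - \frac{81}{2} + \frac{2019}{4801} = - \frac{384843}{9602}$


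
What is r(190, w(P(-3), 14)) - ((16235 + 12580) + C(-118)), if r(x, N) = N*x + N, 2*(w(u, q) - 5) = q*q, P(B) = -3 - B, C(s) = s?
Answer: -9024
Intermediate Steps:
w(u, q) = 5 + q²/2 (w(u, q) = 5 + (q*q)/2 = 5 + q²/2)
r(x, N) = N + N*x
r(190, w(P(-3), 14)) - ((16235 + 12580) + C(-118)) = (5 + (½)*14²)*(1 + 190) - ((16235 + 12580) - 118) = (5 + (½)*196)*191 - (28815 - 118) = (5 + 98)*191 - 1*28697 = 103*191 - 28697 = 19673 - 28697 = -9024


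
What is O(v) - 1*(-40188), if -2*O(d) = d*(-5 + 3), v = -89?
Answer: 40099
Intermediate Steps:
O(d) = d (O(d) = -d*(-5 + 3)/2 = -d*(-2)/2 = -(-1)*d = d)
O(v) - 1*(-40188) = -89 - 1*(-40188) = -89 + 40188 = 40099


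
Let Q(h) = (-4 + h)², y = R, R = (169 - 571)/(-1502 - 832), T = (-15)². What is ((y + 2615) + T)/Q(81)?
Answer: 1104827/2306381 ≈ 0.47903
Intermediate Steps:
T = 225
R = 67/389 (R = -402/(-2334) = -402*(-1/2334) = 67/389 ≈ 0.17224)
y = 67/389 ≈ 0.17224
((y + 2615) + T)/Q(81) = ((67/389 + 2615) + 225)/((-4 + 81)²) = (1017302/389 + 225)/(77²) = (1104827/389)/5929 = (1104827/389)*(1/5929) = 1104827/2306381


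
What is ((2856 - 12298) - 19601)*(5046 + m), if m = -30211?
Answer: 730867095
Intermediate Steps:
((2856 - 12298) - 19601)*(5046 + m) = ((2856 - 12298) - 19601)*(5046 - 30211) = (-9442 - 19601)*(-25165) = -29043*(-25165) = 730867095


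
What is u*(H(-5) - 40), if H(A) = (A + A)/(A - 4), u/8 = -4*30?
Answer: 112000/3 ≈ 37333.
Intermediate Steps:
u = -960 (u = 8*(-4*30) = 8*(-120) = -960)
H(A) = 2*A/(-4 + A) (H(A) = (2*A)/(-4 + A) = 2*A/(-4 + A))
u*(H(-5) - 40) = -960*(2*(-5)/(-4 - 5) - 40) = -960*(2*(-5)/(-9) - 40) = -960*(2*(-5)*(-1/9) - 40) = -960*(10/9 - 40) = -960*(-350/9) = 112000/3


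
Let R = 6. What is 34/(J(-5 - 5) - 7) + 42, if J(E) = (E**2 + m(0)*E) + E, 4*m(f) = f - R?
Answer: 2075/49 ≈ 42.347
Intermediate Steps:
m(f) = -3/2 + f/4 (m(f) = (f - 1*6)/4 = (f - 6)/4 = (-6 + f)/4 = -3/2 + f/4)
J(E) = E**2 - E/2 (J(E) = (E**2 + (-3/2 + (1/4)*0)*E) + E = (E**2 + (-3/2 + 0)*E) + E = (E**2 - 3*E/2) + E = E**2 - E/2)
34/(J(-5 - 5) - 7) + 42 = 34/((-5 - 5)*(-1/2 + (-5 - 5)) - 7) + 42 = 34/(-10*(-1/2 - 10) - 7) + 42 = 34/(-10*(-21/2) - 7) + 42 = 34/(105 - 7) + 42 = 34/98 + 42 = (1/98)*34 + 42 = 17/49 + 42 = 2075/49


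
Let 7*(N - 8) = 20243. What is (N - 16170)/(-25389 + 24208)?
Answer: 92891/8267 ≈ 11.236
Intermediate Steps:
N = 20299/7 (N = 8 + (⅐)*20243 = 8 + 20243/7 = 20299/7 ≈ 2899.9)
(N - 16170)/(-25389 + 24208) = (20299/7 - 16170)/(-25389 + 24208) = -92891/7/(-1181) = -92891/7*(-1/1181) = 92891/8267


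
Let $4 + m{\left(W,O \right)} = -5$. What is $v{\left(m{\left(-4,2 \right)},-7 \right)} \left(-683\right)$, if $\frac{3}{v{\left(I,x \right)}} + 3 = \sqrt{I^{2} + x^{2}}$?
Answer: $- \frac{6147}{121} - \frac{2049 \sqrt{130}}{121} \approx -243.88$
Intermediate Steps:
$m{\left(W,O \right)} = -9$ ($m{\left(W,O \right)} = -4 - 5 = -9$)
$v{\left(I,x \right)} = \frac{3}{-3 + \sqrt{I^{2} + x^{2}}}$
$v{\left(m{\left(-4,2 \right)},-7 \right)} \left(-683\right) = \frac{3}{-3 + \sqrt{\left(-9\right)^{2} + \left(-7\right)^{2}}} \left(-683\right) = \frac{3}{-3 + \sqrt{81 + 49}} \left(-683\right) = \frac{3}{-3 + \sqrt{130}} \left(-683\right) = - \frac{2049}{-3 + \sqrt{130}}$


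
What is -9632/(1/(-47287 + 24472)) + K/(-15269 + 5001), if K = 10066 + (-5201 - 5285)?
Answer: 564108723465/2567 ≈ 2.1975e+8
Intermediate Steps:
K = -420 (K = 10066 - 10486 = -420)
-9632/(1/(-47287 + 24472)) + K/(-15269 + 5001) = -9632/(1/(-47287 + 24472)) - 420/(-15269 + 5001) = -9632/(1/(-22815)) - 420/(-10268) = -9632/(-1/22815) - 420*(-1/10268) = -9632*(-22815) + 105/2567 = 219754080 + 105/2567 = 564108723465/2567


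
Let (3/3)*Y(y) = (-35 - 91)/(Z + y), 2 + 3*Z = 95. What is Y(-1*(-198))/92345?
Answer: -126/21147005 ≈ -5.9583e-6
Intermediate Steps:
Z = 31 (Z = -⅔ + (⅓)*95 = -⅔ + 95/3 = 31)
Y(y) = -126/(31 + y) (Y(y) = (-35 - 91)/(31 + y) = -126/(31 + y))
Y(-1*(-198))/92345 = -126/(31 - 1*(-198))/92345 = -126/(31 + 198)*(1/92345) = -126/229*(1/92345) = -126*1/229*(1/92345) = -126/229*1/92345 = -126/21147005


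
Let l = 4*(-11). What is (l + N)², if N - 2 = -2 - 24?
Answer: 4624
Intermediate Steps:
N = -24 (N = 2 + (-2 - 24) = 2 - 26 = -24)
l = -44
(l + N)² = (-44 - 24)² = (-68)² = 4624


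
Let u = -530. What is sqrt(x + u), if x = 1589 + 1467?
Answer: sqrt(2526) ≈ 50.259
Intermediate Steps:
x = 3056
sqrt(x + u) = sqrt(3056 - 530) = sqrt(2526)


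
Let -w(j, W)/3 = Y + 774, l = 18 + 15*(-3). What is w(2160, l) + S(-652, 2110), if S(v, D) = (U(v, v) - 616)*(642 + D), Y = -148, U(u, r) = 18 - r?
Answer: 146730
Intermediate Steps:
l = -27 (l = 18 - 45 = -27)
S(v, D) = (-598 - v)*(642 + D) (S(v, D) = ((18 - v) - 616)*(642 + D) = (-598 - v)*(642 + D))
w(j, W) = -1878 (w(j, W) = -3*(-148 + 774) = -3*626 = -1878)
w(2160, l) + S(-652, 2110) = -1878 + (-383916 - 642*(-652) - 598*2110 - 1*2110*(-652)) = -1878 + (-383916 + 418584 - 1261780 + 1375720) = -1878 + 148608 = 146730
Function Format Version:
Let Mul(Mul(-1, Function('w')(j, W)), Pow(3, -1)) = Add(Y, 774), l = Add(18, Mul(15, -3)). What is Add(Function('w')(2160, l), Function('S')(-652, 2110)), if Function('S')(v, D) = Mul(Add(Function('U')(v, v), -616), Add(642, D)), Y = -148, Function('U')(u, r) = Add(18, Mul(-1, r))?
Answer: 146730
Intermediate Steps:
l = -27 (l = Add(18, -45) = -27)
Function('S')(v, D) = Mul(Add(-598, Mul(-1, v)), Add(642, D)) (Function('S')(v, D) = Mul(Add(Add(18, Mul(-1, v)), -616), Add(642, D)) = Mul(Add(-598, Mul(-1, v)), Add(642, D)))
Function('w')(j, W) = -1878 (Function('w')(j, W) = Mul(-3, Add(-148, 774)) = Mul(-3, 626) = -1878)
Add(Function('w')(2160, l), Function('S')(-652, 2110)) = Add(-1878, Add(-383916, Mul(-642, -652), Mul(-598, 2110), Mul(-1, 2110, -652))) = Add(-1878, Add(-383916, 418584, -1261780, 1375720)) = Add(-1878, 148608) = 146730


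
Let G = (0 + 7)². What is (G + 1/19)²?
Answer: 868624/361 ≈ 2406.2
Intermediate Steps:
G = 49 (G = 7² = 49)
(G + 1/19)² = (49 + 1/19)² = (932/19)² = 868624/361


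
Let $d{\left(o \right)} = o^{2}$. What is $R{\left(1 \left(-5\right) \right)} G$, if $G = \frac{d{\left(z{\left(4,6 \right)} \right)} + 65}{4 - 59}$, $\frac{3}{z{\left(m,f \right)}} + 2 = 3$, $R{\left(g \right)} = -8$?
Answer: $\frac{592}{55} \approx 10.764$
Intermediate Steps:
$z{\left(m,f \right)} = 3$ ($z{\left(m,f \right)} = \frac{3}{-2 + 3} = \frac{3}{1} = 3 \cdot 1 = 3$)
$G = - \frac{74}{55}$ ($G = \frac{3^{2} + 65}{4 - 59} = \frac{9 + 65}{-55} = 74 \left(- \frac{1}{55}\right) = - \frac{74}{55} \approx -1.3455$)
$R{\left(1 \left(-5\right) \right)} G = \left(-8\right) \left(- \frac{74}{55}\right) = \frac{592}{55}$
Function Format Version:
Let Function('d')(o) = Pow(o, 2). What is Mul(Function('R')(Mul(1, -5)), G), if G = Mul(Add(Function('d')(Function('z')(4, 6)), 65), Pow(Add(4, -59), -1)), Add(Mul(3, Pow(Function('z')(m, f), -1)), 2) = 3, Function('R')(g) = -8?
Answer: Rational(592, 55) ≈ 10.764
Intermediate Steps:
Function('z')(m, f) = 3 (Function('z')(m, f) = Mul(3, Pow(Add(-2, 3), -1)) = Mul(3, Pow(1, -1)) = Mul(3, 1) = 3)
G = Rational(-74, 55) (G = Mul(Add(Pow(3, 2), 65), Pow(Add(4, -59), -1)) = Mul(Add(9, 65), Pow(-55, -1)) = Mul(74, Rational(-1, 55)) = Rational(-74, 55) ≈ -1.3455)
Mul(Function('R')(Mul(1, -5)), G) = Mul(-8, Rational(-74, 55)) = Rational(592, 55)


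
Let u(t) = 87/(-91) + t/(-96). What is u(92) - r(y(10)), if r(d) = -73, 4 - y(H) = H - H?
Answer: 155251/2184 ≈ 71.086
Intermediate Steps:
u(t) = -87/91 - t/96 (u(t) = 87*(-1/91) + t*(-1/96) = -87/91 - t/96)
y(H) = 4 (y(H) = 4 - (H - H) = 4 - 1*0 = 4 + 0 = 4)
u(92) - r(y(10)) = (-87/91 - 1/96*92) - 1*(-73) = (-87/91 - 23/24) + 73 = -4181/2184 + 73 = 155251/2184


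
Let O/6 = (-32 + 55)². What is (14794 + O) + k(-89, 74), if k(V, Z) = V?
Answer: 17879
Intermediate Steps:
O = 3174 (O = 6*(-32 + 55)² = 6*23² = 6*529 = 3174)
(14794 + O) + k(-89, 74) = (14794 + 3174) - 89 = 17968 - 89 = 17879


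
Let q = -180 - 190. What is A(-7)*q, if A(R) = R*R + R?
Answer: -15540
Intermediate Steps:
q = -370
A(R) = R + R² (A(R) = R² + R = R + R²)
A(-7)*q = -7*(1 - 7)*(-370) = -7*(-6)*(-370) = 42*(-370) = -15540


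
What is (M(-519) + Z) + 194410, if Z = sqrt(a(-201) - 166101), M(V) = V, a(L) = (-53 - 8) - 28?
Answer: 193891 + I*sqrt(166190) ≈ 1.9389e+5 + 407.66*I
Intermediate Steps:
a(L) = -89 (a(L) = -61 - 28 = -89)
Z = I*sqrt(166190) (Z = sqrt(-89 - 166101) = sqrt(-166190) = I*sqrt(166190) ≈ 407.66*I)
(M(-519) + Z) + 194410 = (-519 + I*sqrt(166190)) + 194410 = 193891 + I*sqrt(166190)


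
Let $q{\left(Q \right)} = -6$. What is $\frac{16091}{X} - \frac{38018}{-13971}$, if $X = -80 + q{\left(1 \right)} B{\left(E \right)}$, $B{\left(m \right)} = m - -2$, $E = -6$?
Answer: $- \frac{222678353}{782376} \approx -284.62$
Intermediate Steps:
$B{\left(m \right)} = 2 + m$ ($B{\left(m \right)} = m + 2 = 2 + m$)
$X = -56$ ($X = -80 - 6 \left(2 - 6\right) = -80 - -24 = -80 + 24 = -56$)
$\frac{16091}{X} - \frac{38018}{-13971} = \frac{16091}{-56} - \frac{38018}{-13971} = 16091 \left(- \frac{1}{56}\right) - - \frac{38018}{13971} = - \frac{16091}{56} + \frac{38018}{13971} = - \frac{222678353}{782376}$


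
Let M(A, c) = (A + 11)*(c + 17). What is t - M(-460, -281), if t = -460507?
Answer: -579043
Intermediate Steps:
M(A, c) = (11 + A)*(17 + c)
t - M(-460, -281) = -460507 - (187 + 11*(-281) + 17*(-460) - 460*(-281)) = -460507 - (187 - 3091 - 7820 + 129260) = -460507 - 1*118536 = -460507 - 118536 = -579043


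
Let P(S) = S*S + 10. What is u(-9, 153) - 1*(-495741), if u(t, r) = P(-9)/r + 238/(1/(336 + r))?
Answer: 93654910/153 ≈ 6.1212e+5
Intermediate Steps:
P(S) = 10 + S² (P(S) = S² + 10 = 10 + S²)
u(t, r) = 79968 + 91/r + 238*r (u(t, r) = (10 + (-9)²)/r + 238/(1/(336 + r)) = (10 + 81)/r + 238*(336 + r) = 91/r + (79968 + 238*r) = 79968 + 91/r + 238*r)
u(-9, 153) - 1*(-495741) = (79968 + 91/153 + 238*153) - 1*(-495741) = (79968 + 91*(1/153) + 36414) + 495741 = (79968 + 91/153 + 36414) + 495741 = 17806537/153 + 495741 = 93654910/153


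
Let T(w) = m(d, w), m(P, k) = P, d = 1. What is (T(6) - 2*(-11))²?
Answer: 529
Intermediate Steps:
T(w) = 1
(T(6) - 2*(-11))² = (1 - 2*(-11))² = (1 + 22)² = 23² = 529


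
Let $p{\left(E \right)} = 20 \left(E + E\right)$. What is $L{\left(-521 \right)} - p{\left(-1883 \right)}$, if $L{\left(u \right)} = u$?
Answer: $74799$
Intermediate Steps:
$p{\left(E \right)} = 40 E$ ($p{\left(E \right)} = 20 \cdot 2 E = 40 E$)
$L{\left(-521 \right)} - p{\left(-1883 \right)} = -521 - 40 \left(-1883\right) = -521 - -75320 = -521 + 75320 = 74799$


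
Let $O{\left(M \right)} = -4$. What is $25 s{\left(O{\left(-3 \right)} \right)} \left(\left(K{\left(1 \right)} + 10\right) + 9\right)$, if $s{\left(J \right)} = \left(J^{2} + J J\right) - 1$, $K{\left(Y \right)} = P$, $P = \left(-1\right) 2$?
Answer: $13175$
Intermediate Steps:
$P = -2$
$K{\left(Y \right)} = -2$
$s{\left(J \right)} = -1 + 2 J^{2}$ ($s{\left(J \right)} = \left(J^{2} + J^{2}\right) - 1 = 2 J^{2} - 1 = -1 + 2 J^{2}$)
$25 s{\left(O{\left(-3 \right)} \right)} \left(\left(K{\left(1 \right)} + 10\right) + 9\right) = 25 \left(-1 + 2 \left(-4\right)^{2}\right) \left(\left(-2 + 10\right) + 9\right) = 25 \left(-1 + 2 \cdot 16\right) \left(8 + 9\right) = 25 \left(-1 + 32\right) 17 = 25 \cdot 31 \cdot 17 = 775 \cdot 17 = 13175$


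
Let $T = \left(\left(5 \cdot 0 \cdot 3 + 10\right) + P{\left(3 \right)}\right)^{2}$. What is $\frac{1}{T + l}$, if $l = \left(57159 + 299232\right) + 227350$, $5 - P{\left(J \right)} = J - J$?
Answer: $\frac{1}{583966} \approx 1.7124 \cdot 10^{-6}$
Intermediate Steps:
$P{\left(J \right)} = 5$ ($P{\left(J \right)} = 5 - \left(J - J\right) = 5 - 0 = 5 + 0 = 5$)
$l = 583741$ ($l = 356391 + 227350 = 583741$)
$T = 225$ ($T = \left(\left(5 \cdot 0 \cdot 3 + 10\right) + 5\right)^{2} = \left(\left(5 \cdot 0 + 10\right) + 5\right)^{2} = \left(\left(0 + 10\right) + 5\right)^{2} = \left(10 + 5\right)^{2} = 15^{2} = 225$)
$\frac{1}{T + l} = \frac{1}{225 + 583741} = \frac{1}{583966}$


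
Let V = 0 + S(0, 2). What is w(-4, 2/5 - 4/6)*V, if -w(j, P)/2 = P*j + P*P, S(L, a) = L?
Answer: 0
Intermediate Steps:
V = 0 (V = 0 + 0 = 0)
w(j, P) = -2*P² - 2*P*j (w(j, P) = -2*(P*j + P*P) = -2*(P*j + P²) = -2*(P² + P*j) = -2*P² - 2*P*j)
w(-4, 2/5 - 4/6)*V = -2*(2/5 - 4/6)*((2/5 - 4/6) - 4)*0 = -2*(2*(⅕) - 4*⅙)*((2*(⅕) - 4*⅙) - 4)*0 = -2*(⅖ - ⅔)*((⅖ - ⅔) - 4)*0 = -2*(-4/15)*(-4/15 - 4)*0 = -2*(-4/15)*(-64/15)*0 = -512/225*0 = 0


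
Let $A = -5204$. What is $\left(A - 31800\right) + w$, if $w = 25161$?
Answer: $-11843$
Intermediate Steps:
$\left(A - 31800\right) + w = \left(-5204 - 31800\right) + 25161 = -37004 + 25161 = -11843$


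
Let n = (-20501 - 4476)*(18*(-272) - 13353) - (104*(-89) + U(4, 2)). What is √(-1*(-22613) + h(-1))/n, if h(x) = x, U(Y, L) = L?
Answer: 2*√5653/455814527 ≈ 3.2990e-7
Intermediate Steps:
n = 455814527 (n = (-20501 - 4476)*(18*(-272) - 13353) - (104*(-89) + 2) = -24977*(-4896 - 13353) - (-9256 + 2) = -24977*(-18249) - 1*(-9254) = 455805273 + 9254 = 455814527)
√(-1*(-22613) + h(-1))/n = √(-1*(-22613) - 1)/455814527 = √(22613 - 1)*(1/455814527) = √22612*(1/455814527) = (2*√5653)*(1/455814527) = 2*√5653/455814527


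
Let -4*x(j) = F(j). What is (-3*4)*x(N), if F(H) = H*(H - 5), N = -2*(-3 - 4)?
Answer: 378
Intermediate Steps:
N = 14 (N = -2*(-7) = 14)
F(H) = H*(-5 + H)
x(j) = -j*(-5 + j)/4
(-3*4)*x(N) = (-3*4)*((1/4)*14*(5 - 1*14)) = -3*14*(5 - 14) = -3*14*(-9) = -12*(-63/2) = 378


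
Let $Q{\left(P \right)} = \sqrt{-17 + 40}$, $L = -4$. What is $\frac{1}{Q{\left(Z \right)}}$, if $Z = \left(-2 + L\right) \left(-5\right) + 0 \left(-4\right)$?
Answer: $\frac{\sqrt{23}}{23} \approx 0.20851$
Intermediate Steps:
$Z = 30$ ($Z = \left(-2 - 4\right) \left(-5\right) + 0 \left(-4\right) = \left(-6\right) \left(-5\right) + 0 = 30 + 0 = 30$)
$Q{\left(P \right)} = \sqrt{23}$
$\frac{1}{Q{\left(Z \right)}} = \frac{1}{\sqrt{23}} = \frac{\sqrt{23}}{23}$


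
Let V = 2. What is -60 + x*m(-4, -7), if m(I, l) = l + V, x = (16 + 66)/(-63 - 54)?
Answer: -6610/117 ≈ -56.496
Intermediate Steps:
x = -82/117 (x = 82/(-117) = 82*(-1/117) = -82/117 ≈ -0.70085)
m(I, l) = 2 + l (m(I, l) = l + 2 = 2 + l)
-60 + x*m(-4, -7) = -60 - 82*(2 - 7)/117 = -60 - 82/117*(-5) = -60 + 410/117 = -6610/117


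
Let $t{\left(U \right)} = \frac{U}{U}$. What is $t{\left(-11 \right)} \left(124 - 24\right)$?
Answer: $100$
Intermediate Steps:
$t{\left(U \right)} = 1$
$t{\left(-11 \right)} \left(124 - 24\right) = 1 \left(124 - 24\right) = 1 \cdot 100 = 100$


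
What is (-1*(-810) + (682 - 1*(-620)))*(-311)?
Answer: -656832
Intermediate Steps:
(-1*(-810) + (682 - 1*(-620)))*(-311) = (810 + (682 + 620))*(-311) = (810 + 1302)*(-311) = 2112*(-311) = -656832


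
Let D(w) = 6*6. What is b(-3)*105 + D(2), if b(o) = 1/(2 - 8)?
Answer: 37/2 ≈ 18.500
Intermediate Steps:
b(o) = -⅙ (b(o) = 1/(-6) = -⅙)
D(w) = 36
b(-3)*105 + D(2) = -⅙*105 + 36 = -35/2 + 36 = 37/2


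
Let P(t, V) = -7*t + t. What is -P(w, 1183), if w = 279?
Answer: 1674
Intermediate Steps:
P(t, V) = -6*t
-P(w, 1183) = -(-6)*279 = -1*(-1674) = 1674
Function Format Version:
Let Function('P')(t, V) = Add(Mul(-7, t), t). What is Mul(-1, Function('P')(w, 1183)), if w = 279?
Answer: 1674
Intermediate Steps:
Function('P')(t, V) = Mul(-6, t)
Mul(-1, Function('P')(w, 1183)) = Mul(-1, Mul(-6, 279)) = Mul(-1, -1674) = 1674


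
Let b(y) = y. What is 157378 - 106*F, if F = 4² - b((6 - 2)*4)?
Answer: 157378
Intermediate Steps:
F = 0 (F = 4² - (6 - 2)*4 = 16 - 4*4 = 16 - 1*16 = 16 - 16 = 0)
157378 - 106*F = 157378 - 106*0 = 157378 + 0 = 157378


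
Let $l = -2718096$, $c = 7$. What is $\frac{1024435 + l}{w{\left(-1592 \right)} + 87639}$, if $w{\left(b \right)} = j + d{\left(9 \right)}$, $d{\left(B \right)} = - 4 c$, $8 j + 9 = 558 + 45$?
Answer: $- \frac{6774644}{350741} \approx -19.315$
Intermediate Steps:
$j = \frac{297}{4}$ ($j = - \frac{9}{8} + \frac{558 + 45}{8} = - \frac{9}{8} + \frac{1}{8} \cdot 603 = - \frac{9}{8} + \frac{603}{8} = \frac{297}{4} \approx 74.25$)
$d{\left(B \right)} = -28$ ($d{\left(B \right)} = \left(-4\right) 7 = -28$)
$w{\left(b \right)} = \frac{185}{4}$ ($w{\left(b \right)} = \frac{297}{4} - 28 = \frac{185}{4}$)
$\frac{1024435 + l}{w{\left(-1592 \right)} + 87639} = \frac{1024435 - 2718096}{\frac{185}{4} + 87639} = - \frac{1693661}{\frac{350741}{4}} = \left(-1693661\right) \frac{4}{350741} = - \frac{6774644}{350741}$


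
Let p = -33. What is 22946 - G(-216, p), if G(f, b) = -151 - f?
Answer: 22881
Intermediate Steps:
22946 - G(-216, p) = 22946 - (-151 - 1*(-216)) = 22946 - (-151 + 216) = 22946 - 1*65 = 22946 - 65 = 22881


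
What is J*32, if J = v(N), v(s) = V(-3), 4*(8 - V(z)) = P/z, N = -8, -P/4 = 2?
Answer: 704/3 ≈ 234.67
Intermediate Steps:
P = -8 (P = -4*2 = -8)
V(z) = 8 + 2/z (V(z) = 8 - (-2)/z = 8 + 2/z)
v(s) = 22/3 (v(s) = 8 + 2/(-3) = 8 + 2*(-⅓) = 8 - ⅔ = 22/3)
J = 22/3 ≈ 7.3333
J*32 = (22/3)*32 = 704/3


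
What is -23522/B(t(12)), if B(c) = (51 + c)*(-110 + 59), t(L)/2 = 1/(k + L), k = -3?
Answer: 70566/7837 ≈ 9.0042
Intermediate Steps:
t(L) = 2/(-3 + L)
B(c) = -2601 - 51*c (B(c) = (51 + c)*(-51) = -2601 - 51*c)
-23522/B(t(12)) = -23522/(-2601 - 102/(-3 + 12)) = -23522/(-2601 - 102/9) = -23522/(-2601 - 51*2/9) = -23522/(-2601 - 34/3) = -23522/(-7837/3) = -23522*(-3/7837) = 70566/7837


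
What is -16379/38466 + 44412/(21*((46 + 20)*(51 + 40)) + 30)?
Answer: -29829761/404393058 ≈ -0.073764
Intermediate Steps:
-16379/38466 + 44412/(21*((46 + 20)*(51 + 40)) + 30) = -16379*1/38466 + 44412/(21*(66*91) + 30) = -16379/38466 + 44412/(21*6006 + 30) = -16379/38466 + 44412/(126126 + 30) = -16379/38466 + 44412/126156 = -16379/38466 + 44412*(1/126156) = -16379/38466 + 3701/10513 = -29829761/404393058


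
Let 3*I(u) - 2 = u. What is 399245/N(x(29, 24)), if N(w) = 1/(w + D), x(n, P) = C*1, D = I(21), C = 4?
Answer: 13973575/3 ≈ 4.6579e+6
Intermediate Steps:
I(u) = ⅔ + u/3
D = 23/3 (D = ⅔ + (⅓)*21 = ⅔ + 7 = 23/3 ≈ 7.6667)
x(n, P) = 4 (x(n, P) = 4*1 = 4)
N(w) = 1/(23/3 + w) (N(w) = 1/(w + 23/3) = 1/(23/3 + w))
399245/N(x(29, 24)) = 399245/((3/(23 + 3*4))) = 399245/((3/(23 + 12))) = 399245/((3/35)) = 399245/((3*(1/35))) = 399245/(3/35) = 399245*(35/3) = 13973575/3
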